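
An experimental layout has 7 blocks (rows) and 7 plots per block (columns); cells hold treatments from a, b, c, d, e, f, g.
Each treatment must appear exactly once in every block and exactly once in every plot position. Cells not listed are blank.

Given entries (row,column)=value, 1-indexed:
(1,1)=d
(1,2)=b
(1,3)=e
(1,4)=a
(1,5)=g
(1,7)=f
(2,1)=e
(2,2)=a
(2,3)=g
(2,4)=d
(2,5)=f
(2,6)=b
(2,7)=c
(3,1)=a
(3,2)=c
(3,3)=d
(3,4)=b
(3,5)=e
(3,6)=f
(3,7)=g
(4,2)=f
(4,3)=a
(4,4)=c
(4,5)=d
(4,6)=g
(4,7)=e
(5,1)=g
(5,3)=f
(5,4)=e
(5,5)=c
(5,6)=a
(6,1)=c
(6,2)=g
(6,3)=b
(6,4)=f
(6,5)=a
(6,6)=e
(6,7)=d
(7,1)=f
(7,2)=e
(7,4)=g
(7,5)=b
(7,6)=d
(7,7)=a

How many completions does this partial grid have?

Block 1, plot 6: eliminating its block and plot leaves {c}.
Block 4, plot 1: eliminating its block and plot leaves {b}.
Block 5, plot 2: eliminating its block and plot leaves {d}.
Block 5, plot 7: eliminating its block and plot leaves {b}.
Block 7, plot 3: eliminating its block and plot leaves {c}.
Only one assignment across all blanks avoids any block or plot repeat, giving 1 completion.

1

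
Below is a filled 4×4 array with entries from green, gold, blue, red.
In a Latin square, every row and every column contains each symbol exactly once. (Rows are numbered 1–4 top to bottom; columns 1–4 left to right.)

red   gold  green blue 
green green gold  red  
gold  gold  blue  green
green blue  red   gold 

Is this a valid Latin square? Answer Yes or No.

Row 2 contains green twice (at columns 1 and 2); row 3 is also not a permutation.

No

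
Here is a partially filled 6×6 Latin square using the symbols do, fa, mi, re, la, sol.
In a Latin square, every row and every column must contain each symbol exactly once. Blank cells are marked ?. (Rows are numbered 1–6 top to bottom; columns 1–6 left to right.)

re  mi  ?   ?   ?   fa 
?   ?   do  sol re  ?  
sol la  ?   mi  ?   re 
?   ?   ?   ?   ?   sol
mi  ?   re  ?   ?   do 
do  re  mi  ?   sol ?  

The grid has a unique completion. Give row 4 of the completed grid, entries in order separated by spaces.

Row 2, column 2: row 2 has {do, re, sol} and column 2 has {mi, re, la}, leaving only fa.
Row 4, column 2: row 4 has {sol} and column 2 has {fa, mi, re, la}, leaving only do.
Row 2, column 1: row 2 has {do, fa, re, sol} and column 1 has {do, mi, re, sol}, leaving only la.
Row 4, column 1: row 4 has {do, sol} and column 1 has {do, mi, re, la, sol}, leaving only fa.
Row 4, column 3: row 4 has {do, fa, sol} and column 3 has {do, mi, re}, leaving only la.
Row 4, column 4: row 4 has {do, fa, la, sol} and column 4 has {mi, sol}, leaving only re.
Row 4, column 5: row 4 has {do, fa, re, la, sol} and column 5 has {re, sol}, leaving only mi.
So row 4 reads: fa do la re mi sol.

fa do la re mi sol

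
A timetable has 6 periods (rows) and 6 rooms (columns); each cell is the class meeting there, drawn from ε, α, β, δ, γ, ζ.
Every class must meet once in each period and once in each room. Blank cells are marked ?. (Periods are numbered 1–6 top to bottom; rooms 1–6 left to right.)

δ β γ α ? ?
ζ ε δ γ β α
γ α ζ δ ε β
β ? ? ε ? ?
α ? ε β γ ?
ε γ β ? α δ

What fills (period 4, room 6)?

γ

Period 1, room 5: period 1 has {α, β, δ, γ} and room 5 has {ε, α, β, γ}, leaving only ζ.
Period 1, room 6: period 1 has {α, β, δ, γ, ζ} and room 6 has {α, β, δ}, leaving only ε.
Period 4, room 3: period 4 has {ε, β} and room 3 has {ε, β, δ, γ, ζ}, leaving only α.
Period 4, room 5: period 4 has {ε, α, β} and room 5 has {ε, α, β, γ, ζ}, leaving only δ.
Period 4, room 2: period 4 has {ε, α, β, δ} and room 2 has {ε, α, β, γ}, leaving only ζ.
Period 4 already has {ε, α, β, δ, ζ} and room 6 already has {ε, α, β, δ}, so period 4, room 6 must be γ.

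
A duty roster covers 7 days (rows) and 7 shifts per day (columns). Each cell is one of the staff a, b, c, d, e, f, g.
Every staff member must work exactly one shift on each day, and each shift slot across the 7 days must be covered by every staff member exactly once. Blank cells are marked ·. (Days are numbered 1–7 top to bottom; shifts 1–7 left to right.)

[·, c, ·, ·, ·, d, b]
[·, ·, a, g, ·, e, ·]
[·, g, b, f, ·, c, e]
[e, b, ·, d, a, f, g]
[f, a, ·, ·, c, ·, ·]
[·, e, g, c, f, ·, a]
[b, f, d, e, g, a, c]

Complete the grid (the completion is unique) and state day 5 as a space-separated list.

f a e b c g d

Day 5, shift 3: day 5 has {a, c, f} and shift 3 has {a, b, d, g}, leaving only e.
Day 5, shift 4: day 5 has {a, c, e, f} and shift 4 has {c, d, e, f, g}, leaving only b.
Day 5, shift 6: day 5 has {a, b, c, e, f} and shift 6 has {a, c, d, e, f}, leaving only g.
Day 5, shift 7: day 5 has {a, b, c, e, f, g} and shift 7 has {a, b, c, e, g}, leaving only d.
So day 5 reads: f a e b c g d.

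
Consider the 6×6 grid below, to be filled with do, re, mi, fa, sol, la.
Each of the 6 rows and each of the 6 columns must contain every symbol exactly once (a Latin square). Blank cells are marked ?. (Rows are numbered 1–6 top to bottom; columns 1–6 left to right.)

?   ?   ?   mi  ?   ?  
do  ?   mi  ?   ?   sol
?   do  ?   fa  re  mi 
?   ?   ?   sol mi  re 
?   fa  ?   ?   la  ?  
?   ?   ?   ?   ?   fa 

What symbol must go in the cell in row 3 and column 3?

Row 2, column 5: row 2 has {do, mi, sol} and column 5 has {re, mi, la}, leaving only fa.
Row 4, column 2: row 4 has {re, mi, sol} and column 2 has {do, fa}, leaving only la.
Row 2, column 2: row 2 has {do, mi, fa, sol} and column 2 has {do, fa, la}, leaving only re.
Row 1, column 2: row 1 has {mi} and column 2 has {do, re, fa, la}, leaving only sol.
Row 1, column 5: row 1 has {mi, sol} and column 5 has {re, mi, fa, la}, leaving only do.
Row 1, column 6: row 1 has {do, mi, sol} and column 6 has {re, mi, fa, sol}, leaving only la.
Row 2, column 4: row 2 has {do, re, mi, fa, sol} and column 4 has {mi, fa, sol}, leaving only la.
Row 4, column 1: row 4 has {re, mi, sol, la} and column 1 has {do}, leaving only fa.
Row 1, column 1: row 1 has {do, mi, sol, la} and column 1 has {do, fa}, leaving only re.
Row 1, column 3: row 1 has {do, re, mi, sol, la} and column 3 has {mi}, leaving only fa.
Row 4, column 3: row 4 has {re, mi, fa, sol, la} and column 3 has {mi, fa}, leaving only do.
Row 5, column 6: row 5 has {fa, la} and column 6 has {re, mi, fa, sol, la}, leaving only do.
Row 5, column 4: row 5 has {do, fa, la} and column 4 has {mi, fa, sol, la}, leaving only re.
Row 5, column 3: row 5 has {do, re, fa, la} and column 3 has {do, mi, fa}, leaving only sol.
Row 3 already has {do, re, mi, fa} and column 3 already has {do, mi, fa, sol}, so row 3, column 3 must be la.

la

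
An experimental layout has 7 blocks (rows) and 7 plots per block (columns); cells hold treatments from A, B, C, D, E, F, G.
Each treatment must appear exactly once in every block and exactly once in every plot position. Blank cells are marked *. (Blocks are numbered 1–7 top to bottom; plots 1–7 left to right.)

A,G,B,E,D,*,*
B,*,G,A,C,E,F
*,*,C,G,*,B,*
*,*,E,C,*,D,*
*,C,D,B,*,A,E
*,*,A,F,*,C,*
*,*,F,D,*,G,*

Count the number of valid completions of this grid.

Block 1, plot 6: eliminating its block and plot leaves {F}.
Block 1, plot 7: eliminating its block and plot leaves {C}.
Block 2, plot 2: eliminating its block and plot leaves {D}.
Block 3, plot 1: eliminating its block and plot leaves {D, E, F}.
Block 3, plot 2: eliminating its block and plot leaves {A, D, E, F}.
Block 3, plot 5: eliminating its block and plot leaves {A, E, F}.
Block 3, plot 7: eliminating its block and plot leaves {A, D}.
Block 4, plot 1: eliminating its block and plot leaves {F, G}.
Block 4, plot 2: eliminating its block and plot leaves {A, B, F}.
Block 4, plot 5: eliminating its block and plot leaves {A, B, F, G}.
Block 4, plot 7: eliminating its block and plot leaves {A, B, G}.
Block 5, plot 1: eliminating its block and plot leaves {F, G}.
Block 5, plot 5: eliminating its block and plot leaves {F, G}.
Block 6, plot 1: eliminating its block and plot leaves {D, E, G}.
Block 6, plot 2: eliminating its block and plot leaves {B, D, E}.
Block 6, plot 5: eliminating its block and plot leaves {B, E, G}.
Block 6, plot 7: eliminating its block and plot leaves {B, D, G}.
Block 7, plot 1: eliminating its block and plot leaves {C, E}.
Block 7, plot 2: eliminating its block and plot leaves {A, B, E}.
Block 7, plot 5: eliminating its block and plot leaves {A, B, E}.
Block 7, plot 7: eliminating its block and plot leaves {A, B, C}.
Enumerating the assignments across these blanks that avoid any block or plot repeat gives 11 completions.

11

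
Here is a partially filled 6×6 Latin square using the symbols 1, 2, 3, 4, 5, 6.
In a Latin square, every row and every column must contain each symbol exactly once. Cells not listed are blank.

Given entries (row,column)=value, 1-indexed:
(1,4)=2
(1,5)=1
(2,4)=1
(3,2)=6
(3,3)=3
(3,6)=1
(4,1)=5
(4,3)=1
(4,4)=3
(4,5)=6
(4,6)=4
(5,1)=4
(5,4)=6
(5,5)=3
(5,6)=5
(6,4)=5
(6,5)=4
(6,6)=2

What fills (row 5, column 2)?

Row 3, column 1: row 3 has {1, 3, 6} and column 1 has {4, 5}, leaving only 2.
Row 3, column 4: row 3 has {1, 2, 3, 6} and column 4 has {1, 2, 3, 5, 6}, leaving only 4.
Row 3, column 5: row 3 has {1, 2, 3, 4, 6} and column 5 has {1, 3, 4, 6}, leaving only 5.
Row 2, column 5: row 2 has {1} and column 5 has {1, 3, 4, 5, 6}, leaving only 2.
Row 4, column 2: row 4 has {1, 3, 4, 5, 6} and column 2 has {6}, leaving only 2.
Row 5 already has {3, 4, 5, 6} and column 2 already has {2, 6}, so row 5, column 2 must be 1.

1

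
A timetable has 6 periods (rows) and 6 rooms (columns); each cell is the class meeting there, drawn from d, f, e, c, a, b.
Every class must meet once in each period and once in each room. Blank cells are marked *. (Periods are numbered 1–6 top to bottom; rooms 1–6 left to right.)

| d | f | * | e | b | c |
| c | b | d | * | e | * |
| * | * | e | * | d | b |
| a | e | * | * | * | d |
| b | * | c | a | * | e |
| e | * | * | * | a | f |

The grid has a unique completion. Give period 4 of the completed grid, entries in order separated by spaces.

a e f b c d

Period 1, room 3: period 1 has {d, f, e, c, b} and room 3 has {d, e, c}, leaving only a.
Period 2, room 4: period 2 has {d, e, c, b} and room 4 has {e, a}, leaving only f.
Period 2, room 6: period 2 has {d, f, e, c, b} and room 6 has {d, f, e, c, b}, leaving only a.
Period 3, room 1: period 3 has {d, e, b} and room 1 has {d, e, c, a, b}, leaving only f.
Period 3, room 4: period 3 has {d, f, e, b} and room 4 has {f, e, a}, leaving only c.
Period 4, room 4: period 4 has {d, e, a} and room 4 has {f, e, c, a}, leaving only b.
Period 4, room 3: period 4 has {d, e, a, b} and room 3 has {d, e, c, a}, leaving only f.
Period 4, room 5: period 4 has {d, f, e, a, b} and room 5 has {d, e, a, b}, leaving only c.
So period 4 reads: a e f b c d.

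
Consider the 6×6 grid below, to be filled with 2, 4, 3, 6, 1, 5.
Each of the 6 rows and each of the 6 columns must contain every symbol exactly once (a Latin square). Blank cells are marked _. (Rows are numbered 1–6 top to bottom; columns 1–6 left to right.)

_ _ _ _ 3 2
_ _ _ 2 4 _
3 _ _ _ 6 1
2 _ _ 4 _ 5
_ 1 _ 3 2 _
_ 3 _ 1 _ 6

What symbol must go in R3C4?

Row 3 already has {3, 6, 1} and column 4 already has {2, 4, 3, 1}, so row 3, column 4 must be 5.

5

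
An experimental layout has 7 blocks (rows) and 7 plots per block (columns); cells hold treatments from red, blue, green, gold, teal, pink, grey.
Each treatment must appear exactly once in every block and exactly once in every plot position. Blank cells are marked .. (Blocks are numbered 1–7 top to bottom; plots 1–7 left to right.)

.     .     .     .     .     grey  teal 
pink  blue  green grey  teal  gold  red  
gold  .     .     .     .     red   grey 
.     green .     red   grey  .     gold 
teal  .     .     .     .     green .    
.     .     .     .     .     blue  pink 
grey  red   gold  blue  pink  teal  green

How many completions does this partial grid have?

7

Block 1, plot 1: eliminating its block and plot leaves {red, blue, green}.
Block 1, plot 2: eliminating its block and plot leaves {gold, pink}.
Block 1, plot 3: eliminating its block and plot leaves {red, blue, pink}.
Block 1, plot 4: eliminating its block and plot leaves {green, gold, pink}.
Block 1, plot 5: eliminating its block and plot leaves {red, blue, green, gold}.
Block 3, plot 2: eliminating its block and plot leaves {teal, pink}.
Block 3, plot 3: eliminating its block and plot leaves {blue, teal, pink}.
Block 3, plot 4: eliminating its block and plot leaves {green, teal, pink}.
Block 3, plot 5: eliminating its block and plot leaves {blue, green}.
Block 4, plot 1: eliminating its block and plot leaves {blue}.
Block 4, plot 3: eliminating its block and plot leaves {blue, teal, pink}.
Block 4, plot 6: eliminating its block and plot leaves {pink}.
Block 5, plot 2: eliminating its block and plot leaves {gold, pink, grey}.
Block 5, plot 3: eliminating its block and plot leaves {red, blue, pink, grey}.
Block 5, plot 4: eliminating its block and plot leaves {gold, pink}.
Block 5, plot 5: eliminating its block and plot leaves {red, blue, gold}.
Block 5, plot 7: eliminating its block and plot leaves {blue}.
Block 6, plot 1: eliminating its block and plot leaves {red, green}.
Block 6, plot 2: eliminating its block and plot leaves {gold, teal, grey}.
Block 6, plot 3: eliminating its block and plot leaves {red, teal, grey}.
Block 6, plot 4: eliminating its block and plot leaves {green, gold, teal}.
Block 6, plot 5: eliminating its block and plot leaves {red, green, gold}.
Enumerating the assignments across these blanks that avoid any block or plot repeat gives 7 completions.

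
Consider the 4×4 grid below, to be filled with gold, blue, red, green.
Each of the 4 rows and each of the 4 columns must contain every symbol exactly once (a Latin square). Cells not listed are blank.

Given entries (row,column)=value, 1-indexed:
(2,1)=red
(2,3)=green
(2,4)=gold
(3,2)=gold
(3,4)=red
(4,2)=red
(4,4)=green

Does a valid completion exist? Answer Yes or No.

Yes

No row or column among the givens repeats a symbol, and propagating forced cells runs into no contradiction.
One valid completion exists (for instance, gold green red blue / red blue green gold / green gold blue red / blue red gold green).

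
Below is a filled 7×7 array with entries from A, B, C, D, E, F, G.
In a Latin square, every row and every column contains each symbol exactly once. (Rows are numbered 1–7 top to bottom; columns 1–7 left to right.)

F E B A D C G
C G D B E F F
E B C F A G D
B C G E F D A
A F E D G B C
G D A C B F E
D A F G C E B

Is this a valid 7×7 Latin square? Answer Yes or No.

Column 6 contains F twice (at rows 2 and 6), so it is not a permutation.

No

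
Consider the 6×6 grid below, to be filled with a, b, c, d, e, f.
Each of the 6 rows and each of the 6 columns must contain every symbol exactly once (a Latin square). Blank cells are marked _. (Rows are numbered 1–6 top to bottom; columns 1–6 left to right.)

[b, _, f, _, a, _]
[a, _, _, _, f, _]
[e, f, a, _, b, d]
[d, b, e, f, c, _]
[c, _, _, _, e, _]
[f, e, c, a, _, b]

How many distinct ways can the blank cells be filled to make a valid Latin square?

3

Row 1, column 2: eliminating its row and column leaves {c, d}.
Row 1, column 4: eliminating its row and column leaves {c, d, e}.
Row 1, column 6: eliminating its row and column leaves {c, e}.
Row 2, column 2: eliminating its row and column leaves {c, d}.
Row 2, column 3: eliminating its row and column leaves {b, d}.
Row 2, column 4: eliminating its row and column leaves {b, c, d, e}.
Row 2, column 6: eliminating its row and column leaves {c, e}.
Row 3, column 4: eliminating its row and column leaves {c}.
Row 4, column 6: eliminating its row and column leaves {a}.
Row 5, column 2: eliminating its row and column leaves {a, d}.
Row 5, column 3: eliminating its row and column leaves {b, d}.
Row 5, column 4: eliminating its row and column leaves {b, d}.
Row 5, column 6: eliminating its row and column leaves {a, f}.
Row 6, column 5: eliminating its row and column leaves {d}.
Enumerating the assignments across these blanks that avoid any row or column repeat gives 3 completions.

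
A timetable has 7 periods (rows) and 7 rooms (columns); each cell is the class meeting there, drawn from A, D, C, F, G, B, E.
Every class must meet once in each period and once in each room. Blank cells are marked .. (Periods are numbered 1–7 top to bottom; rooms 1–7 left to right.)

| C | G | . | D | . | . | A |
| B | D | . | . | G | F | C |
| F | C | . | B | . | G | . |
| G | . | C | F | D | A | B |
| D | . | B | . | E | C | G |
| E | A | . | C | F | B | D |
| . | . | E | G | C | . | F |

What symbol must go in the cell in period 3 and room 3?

D

Period 1, room 3: period 1 has {A, D, C, G} and room 3 has {C, B, E}, leaving only F.
Period 1, room 5: period 1 has {A, D, C, F, G} and room 5 has {D, C, F, G, E}, leaving only B.
Period 1, room 6: period 1 has {A, D, C, F, G, B} and room 6 has {A, C, F, G, B}, leaving only E.
Period 2, room 3: period 2 has {D, C, F, G, B} and room 3 has {C, F, B, E}, leaving only A.
Period 3 already has {C, F, G, B} and room 3 already has {A, C, F, B, E}, so period 3, room 3 must be D.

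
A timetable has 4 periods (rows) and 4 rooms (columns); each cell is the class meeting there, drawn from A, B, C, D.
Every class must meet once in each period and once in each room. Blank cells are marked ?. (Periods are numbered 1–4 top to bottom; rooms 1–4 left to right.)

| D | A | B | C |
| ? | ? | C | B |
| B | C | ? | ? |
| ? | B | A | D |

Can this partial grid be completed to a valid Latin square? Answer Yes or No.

Yes

No period or room among the givens repeats a symbol, and propagating forced cells runs into no contradiction.
One valid completion exists (for instance, D A B C / A D C B / B C D A / C B A D).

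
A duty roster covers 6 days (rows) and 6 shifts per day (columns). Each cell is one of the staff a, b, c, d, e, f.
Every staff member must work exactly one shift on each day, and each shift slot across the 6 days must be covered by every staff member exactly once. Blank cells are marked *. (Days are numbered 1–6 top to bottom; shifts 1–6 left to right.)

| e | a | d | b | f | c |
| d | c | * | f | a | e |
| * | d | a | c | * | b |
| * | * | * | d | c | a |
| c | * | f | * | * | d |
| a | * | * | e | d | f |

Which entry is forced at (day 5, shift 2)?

e

Day 2, shift 3: day 2 has {a, c, d, e, f} and shift 3 has {a, d, f}, leaving only b.
Day 3, shift 1: day 3 has {a, b, c, d} and shift 1 has {a, c, d, e}, leaving only f.
Day 3, shift 5: day 3 has {a, b, c, d, f} and shift 5 has {a, c, d, f}, leaving only e.
Day 4, shift 1: day 4 has {a, c, d} and shift 1 has {a, c, d, e, f}, leaving only b.
Day 4, shift 3: day 4 has {a, b, c, d} and shift 3 has {a, b, d, f}, leaving only e.
Day 4, shift 2: day 4 has {a, b, c, d, e} and shift 2 has {a, c, d}, leaving only f.
Day 5, shift 4: day 5 has {c, d, f} and shift 4 has {b, c, d, e, f}, leaving only a.
Day 5, shift 5: day 5 has {a, c, d, f} and shift 5 has {a, c, d, e, f}, leaving only b.
Day 5 already has {a, b, c, d, f} and shift 2 already has {a, c, d, f}, so day 5, shift 2 must be e.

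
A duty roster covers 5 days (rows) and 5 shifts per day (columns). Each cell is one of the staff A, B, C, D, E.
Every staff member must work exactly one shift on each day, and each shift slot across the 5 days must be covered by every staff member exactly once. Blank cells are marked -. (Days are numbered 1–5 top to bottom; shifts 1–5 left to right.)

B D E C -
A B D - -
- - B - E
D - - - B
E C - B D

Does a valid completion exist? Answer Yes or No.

Yes

No day or shift among the givens repeats a symbol, and propagating forced cells runs into no contradiction.
One valid completion exists (for instance, B D E C A / A B D E C / C A B D E / D E C A B / E C A B D).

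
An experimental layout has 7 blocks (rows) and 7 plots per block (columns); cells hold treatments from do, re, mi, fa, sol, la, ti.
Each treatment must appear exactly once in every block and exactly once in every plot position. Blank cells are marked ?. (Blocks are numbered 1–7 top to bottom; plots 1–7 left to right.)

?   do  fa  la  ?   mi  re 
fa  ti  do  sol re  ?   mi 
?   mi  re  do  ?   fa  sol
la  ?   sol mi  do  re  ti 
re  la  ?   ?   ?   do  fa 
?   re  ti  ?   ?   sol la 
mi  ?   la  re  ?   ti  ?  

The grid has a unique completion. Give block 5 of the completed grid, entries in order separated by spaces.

re la mi ti sol do fa

Block 5, plot 3: block 5 has {do, re, fa, la} and plot 3 has {do, re, fa, sol, la, ti}, leaving only mi.
Block 5, plot 4: block 5 has {do, re, mi, fa, la} and plot 4 has {do, re, mi, sol, la}, leaving only ti.
Block 5, plot 5: block 5 has {do, re, mi, fa, la, ti} and plot 5 has {do, re}, leaving only sol.
So block 5 reads: re la mi ti sol do fa.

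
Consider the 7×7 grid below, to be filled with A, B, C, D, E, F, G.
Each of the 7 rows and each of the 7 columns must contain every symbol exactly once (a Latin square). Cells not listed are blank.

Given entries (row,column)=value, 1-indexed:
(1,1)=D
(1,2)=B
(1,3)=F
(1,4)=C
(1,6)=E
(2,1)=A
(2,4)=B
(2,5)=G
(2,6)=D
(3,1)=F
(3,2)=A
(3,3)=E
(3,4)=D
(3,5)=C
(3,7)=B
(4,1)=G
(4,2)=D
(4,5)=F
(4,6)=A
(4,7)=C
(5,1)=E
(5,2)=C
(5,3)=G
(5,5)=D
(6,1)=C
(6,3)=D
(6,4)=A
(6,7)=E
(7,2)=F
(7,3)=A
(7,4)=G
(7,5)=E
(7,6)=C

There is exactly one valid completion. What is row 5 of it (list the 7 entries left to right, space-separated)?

Row 5, column 4: row 5 has {C, D, E, G} and column 4 has {A, B, C, D, G}, leaving only F.
Row 5, column 6: row 5 has {C, D, E, F, G} and column 6 has {A, C, D, E}, leaving only B.
Row 5, column 7: row 5 has {B, C, D, E, F, G} and column 7 has {B, C, E}, leaving only A.
So row 5 reads: E C G F D B A.

E C G F D B A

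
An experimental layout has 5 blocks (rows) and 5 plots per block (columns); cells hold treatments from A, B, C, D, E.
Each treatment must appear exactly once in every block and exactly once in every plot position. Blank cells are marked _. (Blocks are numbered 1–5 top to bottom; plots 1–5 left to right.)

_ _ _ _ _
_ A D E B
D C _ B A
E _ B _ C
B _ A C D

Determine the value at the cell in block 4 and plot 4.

Block 1, plot 5: block 1 has {} and plot 5 has {A, B, C, D}, leaving only E.
Block 1, plot 3: block 1 has {E} and plot 3 has {A, B, D}, leaving only C.
Block 1, plot 1: block 1 has {C, E} and plot 1 has {B, D, E}, leaving only A.
Block 1, plot 4: block 1 has {A, C, E} and plot 4 has {B, C, E}, leaving only D.
Block 4 already has {B, C, E} and plot 4 already has {B, C, D, E}, so block 4, plot 4 must be A.

A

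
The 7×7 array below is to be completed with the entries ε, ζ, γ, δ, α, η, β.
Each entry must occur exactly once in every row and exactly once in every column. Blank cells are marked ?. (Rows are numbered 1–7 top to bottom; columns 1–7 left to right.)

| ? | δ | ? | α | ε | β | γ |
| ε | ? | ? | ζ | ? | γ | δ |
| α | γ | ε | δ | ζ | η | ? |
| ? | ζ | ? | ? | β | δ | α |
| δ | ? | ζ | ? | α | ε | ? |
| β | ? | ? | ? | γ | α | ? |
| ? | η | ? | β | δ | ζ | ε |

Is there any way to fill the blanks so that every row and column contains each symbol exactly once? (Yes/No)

No row or column among the givens repeats a symbol, and propagating forced cells runs into no contradiction.
One valid completion exists (for instance, ζ δ η α ε β γ / ε α β ζ η γ δ / α γ ε δ ζ η β / η ζ γ ε β δ α / δ β ζ γ α ε η / β ε δ η γ α ζ / γ η α β δ ζ ε).

Yes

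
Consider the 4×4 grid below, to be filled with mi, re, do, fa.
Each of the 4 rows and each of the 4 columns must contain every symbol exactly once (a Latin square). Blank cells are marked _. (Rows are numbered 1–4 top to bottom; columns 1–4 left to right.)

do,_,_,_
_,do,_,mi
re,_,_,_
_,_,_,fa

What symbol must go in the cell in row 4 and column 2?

Row 1, column 4: row 1 has {do} and column 4 has {mi, fa}, leaving only re.
Row 2, column 1: row 2 has {mi, do} and column 1 has {re, do}, leaving only fa.
Row 2, column 3: row 2 has {mi, do, fa} and column 3 has {}, leaving only re.
Row 3, column 4: row 3 has {re} and column 4 has {mi, re, fa}, leaving only do.
Row 4, column 1: row 4 has {fa} and column 1 has {re, do, fa}, leaving only mi.
Row 4 already has {mi, fa} and column 2 already has {do}, so row 4, column 2 must be re.

re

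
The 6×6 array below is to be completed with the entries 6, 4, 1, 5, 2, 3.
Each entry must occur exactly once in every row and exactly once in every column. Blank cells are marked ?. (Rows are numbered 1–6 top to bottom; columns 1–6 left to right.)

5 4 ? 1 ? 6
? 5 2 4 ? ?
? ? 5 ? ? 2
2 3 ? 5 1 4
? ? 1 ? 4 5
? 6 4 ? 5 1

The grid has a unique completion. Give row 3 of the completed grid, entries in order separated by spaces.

4 1 5 6 3 2

Row 3, column 2: row 3 has {5, 2} and column 2 has {6, 4, 5, 3}, leaving only 1.
Row 1, column 3: row 1 has {6, 4, 1, 5} and column 3 has {4, 1, 5, 2}, leaving only 3.
Row 1, column 5: row 1 has {6, 4, 1, 5, 3} and column 5 has {4, 1, 5}, leaving only 2.
Row 2, column 6: row 2 has {4, 5, 2} and column 6 has {6, 4, 1, 5, 2}, leaving only 3.
Row 2, column 5: row 2 has {4, 5, 2, 3} and column 5 has {4, 1, 5, 2}, leaving only 6.
Row 3, column 5: row 3 has {1, 5, 2} and column 5 has {6, 4, 1, 5, 2}, leaving only 3.
Row 3, column 4: row 3 has {1, 5, 2, 3} and column 4 has {4, 1, 5}, leaving only 6.
Row 3, column 1: row 3 has {6, 1, 5, 2, 3} and column 1 has {5, 2}, leaving only 4.
So row 3 reads: 4 1 5 6 3 2.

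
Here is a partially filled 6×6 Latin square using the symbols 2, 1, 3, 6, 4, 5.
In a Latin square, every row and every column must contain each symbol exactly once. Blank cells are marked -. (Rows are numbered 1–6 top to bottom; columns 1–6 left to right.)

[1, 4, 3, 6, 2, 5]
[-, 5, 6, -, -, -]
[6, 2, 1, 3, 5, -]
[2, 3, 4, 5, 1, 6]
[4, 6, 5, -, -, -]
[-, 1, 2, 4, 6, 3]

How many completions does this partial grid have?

Row 2, column 1: eliminating its row and column leaves {3}.
Row 2, column 4: eliminating its row and column leaves {2, 1}.
Row 2, column 5: eliminating its row and column leaves {3, 4}.
Row 2, column 6: eliminating its row and column leaves {2, 1, 4}.
Row 3, column 6: eliminating its row and column leaves {4}.
Row 5, column 4: eliminating its row and column leaves {2, 1}.
Row 5, column 5: eliminating its row and column leaves {3}.
Row 5, column 6: eliminating its row and column leaves {2, 1}.
Row 6, column 1: eliminating its row and column leaves {5}.
Enumerating the assignments across these blanks that avoid any row or column repeat gives 2 completions.

2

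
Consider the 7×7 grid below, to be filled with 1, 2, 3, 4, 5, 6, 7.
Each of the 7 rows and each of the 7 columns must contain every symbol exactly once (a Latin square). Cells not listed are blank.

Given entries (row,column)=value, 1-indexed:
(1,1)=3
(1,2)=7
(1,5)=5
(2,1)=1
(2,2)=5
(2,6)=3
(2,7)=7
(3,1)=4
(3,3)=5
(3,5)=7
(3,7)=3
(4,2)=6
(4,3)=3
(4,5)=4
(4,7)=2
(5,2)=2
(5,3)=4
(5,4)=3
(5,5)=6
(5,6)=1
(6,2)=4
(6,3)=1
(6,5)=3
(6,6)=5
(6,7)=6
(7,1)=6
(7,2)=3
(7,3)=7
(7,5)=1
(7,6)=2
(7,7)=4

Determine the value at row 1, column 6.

4

Row 1, column 7: row 1 has {3, 5, 7} and column 7 has {2, 3, 4, 6, 7}, leaving only 1.
Row 2, column 5: row 2 has {1, 3, 5, 7} and column 5 has {1, 3, 4, 5, 6, 7}, leaving only 2.
Row 2, column 3: row 2 has {1, 2, 3, 5, 7} and column 3 has {1, 3, 4, 5, 7}, leaving only 6.
Row 1, column 3: row 1 has {1, 3, 5, 7} and column 3 has {1, 3, 4, 5, 6, 7}, leaving only 2.
Row 2, column 4: row 2 has {1, 2, 3, 5, 6, 7} and column 4 has {3}, leaving only 4.
Row 1, column 4: row 1 has {1, 2, 3, 5, 7} and column 4 has {3, 4}, leaving only 6.
Row 1 already has {1, 2, 3, 5, 6, 7} and column 6 already has {1, 2, 3, 5}, so row 1, column 6 must be 4.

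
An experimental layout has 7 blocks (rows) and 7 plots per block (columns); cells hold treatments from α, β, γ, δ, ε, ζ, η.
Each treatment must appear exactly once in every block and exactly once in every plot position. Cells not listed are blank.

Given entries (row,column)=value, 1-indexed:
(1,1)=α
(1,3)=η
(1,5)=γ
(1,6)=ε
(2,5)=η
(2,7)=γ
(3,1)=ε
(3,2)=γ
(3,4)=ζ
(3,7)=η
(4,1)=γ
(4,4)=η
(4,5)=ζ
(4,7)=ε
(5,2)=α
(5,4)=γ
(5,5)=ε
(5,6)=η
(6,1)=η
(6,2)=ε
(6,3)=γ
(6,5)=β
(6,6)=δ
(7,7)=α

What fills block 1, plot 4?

δ

Block 6, plot 4: block 6 has {β, γ, δ, ε, η} and plot 4 has {γ, ζ, η}, leaving only α.
Block 6, plot 7: block 6 has {α, β, γ, δ, ε, η} and plot 7 has {α, γ, ε, η}, leaving only ζ.
Block 7, plot 5: block 7 has {α} and plot 5 has {β, γ, ε, ζ, η}, leaving only δ.
Block 3, plot 5: block 3 has {γ, ε, ζ, η} and plot 5 has {β, γ, δ, ε, ζ, η}, leaving only α.
Block 3, plot 6: block 3 has {α, γ, ε, ζ, η} and plot 6 has {δ, ε, η}, leaving only β.
Block 3, plot 3: block 3 has {α, β, γ, ε, ζ, η} and plot 3 has {γ, η}, leaving only δ.
Block 4, plot 6: block 4 has {γ, ε, ζ, η} and plot 6 has {β, δ, ε, η}, leaving only α.
Block 2, plot 6: block 2 has {γ, η} and plot 6 has {α, β, δ, ε, η}, leaving only ζ.
Block 4, plot 3: block 4 has {α, γ, ε, ζ, η} and plot 3 has {γ, δ, η}, leaving only β.
Block 4, plot 2: block 4 has {α, β, γ, ε, ζ, η} and plot 2 has {α, γ, ε}, leaving only δ.
Block 2, plot 2: block 2 has {γ, ζ, η} and plot 2 has {α, γ, δ, ε}, leaving only β.
Block 1, plot 2: block 1 has {α, γ, ε, η} and plot 2 has {α, β, γ, δ, ε}, leaving only ζ.
Block 2, plot 1: block 2 has {β, γ, ζ, η} and plot 1 has {α, γ, ε, η}, leaving only δ.
Block 2, plot 4: block 2 has {β, γ, δ, ζ, η} and plot 4 has {α, γ, ζ, η}, leaving only ε.
Block 2, plot 3: block 2 has {β, γ, δ, ε, ζ, η} and plot 3 has {β, γ, δ, η}, leaving only α.
Block 5, plot 3: block 5 has {α, γ, ε, η} and plot 3 has {α, β, γ, δ, η}, leaving only ζ.
Block 5, plot 1: block 5 has {α, γ, ε, ζ, η} and plot 1 has {α, γ, δ, ε, η}, leaving only β.
Block 5, plot 7: block 5 has {α, β, γ, ε, ζ, η} and plot 7 has {α, γ, ε, ζ, η}, leaving only δ.
Block 1, plot 7: block 1 has {α, γ, ε, ζ, η} and plot 7 has {α, γ, δ, ε, ζ, η}, leaving only β.
Block 1 already has {α, β, γ, ε, ζ, η} and plot 4 already has {α, γ, ε, ζ, η}, so block 1, plot 4 must be δ.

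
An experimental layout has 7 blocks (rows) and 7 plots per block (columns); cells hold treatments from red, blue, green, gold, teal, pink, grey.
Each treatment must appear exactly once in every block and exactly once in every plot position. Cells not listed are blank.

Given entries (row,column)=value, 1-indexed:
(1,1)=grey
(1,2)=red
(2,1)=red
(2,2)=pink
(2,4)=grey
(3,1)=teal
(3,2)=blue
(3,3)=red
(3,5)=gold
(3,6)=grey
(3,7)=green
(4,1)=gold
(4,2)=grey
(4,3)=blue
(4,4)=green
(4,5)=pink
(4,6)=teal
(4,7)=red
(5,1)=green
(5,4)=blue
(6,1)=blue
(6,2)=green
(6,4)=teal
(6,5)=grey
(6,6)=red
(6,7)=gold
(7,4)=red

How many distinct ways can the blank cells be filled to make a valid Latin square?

13

Block 1, plot 3: eliminating its block and plot leaves {green, gold, teal, pink}.
Block 1, plot 4: eliminating its block and plot leaves {gold, pink}.
Block 1, plot 5: eliminating its block and plot leaves {blue, green, teal}.
Block 1, plot 6: eliminating its block and plot leaves {blue, green, gold, pink}.
Block 1, plot 7: eliminating its block and plot leaves {blue, teal, pink}.
Block 2, plot 3: eliminating its block and plot leaves {green, gold, teal}.
Block 2, plot 5: eliminating its block and plot leaves {blue, green, teal}.
Block 2, plot 6: eliminating its block and plot leaves {blue, green, gold}.
Block 2, plot 7: eliminating its block and plot leaves {blue, teal}.
Block 3, plot 4: eliminating its block and plot leaves {pink}.
Block 5, plot 2: eliminating its block and plot leaves {gold, teal}.
Block 5, plot 3: eliminating its block and plot leaves {gold, teal, pink, grey}.
Block 5, plot 5: eliminating its block and plot leaves {red, teal}.
Block 5, plot 6: eliminating its block and plot leaves {gold, pink}.
Block 5, plot 7: eliminating its block and plot leaves {teal, pink, grey}.
Block 6, plot 3: eliminating its block and plot leaves {pink}.
Block 7, plot 1: eliminating its block and plot leaves {pink}.
Block 7, plot 2: eliminating its block and plot leaves {gold, teal}.
Block 7, plot 3: eliminating its block and plot leaves {green, gold, teal, pink, grey}.
Block 7, plot 5: eliminating its block and plot leaves {blue, green, teal}.
Block 7, plot 6: eliminating its block and plot leaves {blue, green, gold, pink}.
Block 7, plot 7: eliminating its block and plot leaves {blue, teal, pink, grey}.
Enumerating the assignments across these blanks that avoid any block or plot repeat gives 13 completions.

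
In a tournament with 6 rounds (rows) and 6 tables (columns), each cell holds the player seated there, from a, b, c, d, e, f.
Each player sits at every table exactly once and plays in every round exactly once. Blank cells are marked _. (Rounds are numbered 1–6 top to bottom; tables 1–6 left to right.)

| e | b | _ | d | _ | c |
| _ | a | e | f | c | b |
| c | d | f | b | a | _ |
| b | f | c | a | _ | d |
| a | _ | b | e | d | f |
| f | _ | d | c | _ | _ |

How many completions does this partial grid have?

Round 1, table 3: eliminating its round and table leaves {a}.
Round 1, table 5: eliminating its round and table leaves {f}.
Round 2, table 1: eliminating its round and table leaves {d}.
Round 3, table 6: eliminating its round and table leaves {e}.
Round 4, table 5: eliminating its round and table leaves {e}.
Round 5, table 2: eliminating its round and table leaves {c}.
Round 6, table 2: eliminating its round and table leaves {e}.
Round 6, table 5: eliminating its round and table leaves {b, e}.
Round 6, table 6: eliminating its round and table leaves {a, e}.
Only one assignment across all blanks avoids any round or table repeat, giving 1 completion.

1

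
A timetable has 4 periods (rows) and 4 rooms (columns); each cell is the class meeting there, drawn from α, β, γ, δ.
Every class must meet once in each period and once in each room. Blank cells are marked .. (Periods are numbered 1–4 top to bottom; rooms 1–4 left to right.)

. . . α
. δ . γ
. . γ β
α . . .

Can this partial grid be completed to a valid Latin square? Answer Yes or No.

Yes

No period or room among the givens repeats a symbol, and propagating forced cells runs into no contradiction.
One valid completion exists (for instance, γ β δ α / β δ α γ / δ α γ β / α γ β δ).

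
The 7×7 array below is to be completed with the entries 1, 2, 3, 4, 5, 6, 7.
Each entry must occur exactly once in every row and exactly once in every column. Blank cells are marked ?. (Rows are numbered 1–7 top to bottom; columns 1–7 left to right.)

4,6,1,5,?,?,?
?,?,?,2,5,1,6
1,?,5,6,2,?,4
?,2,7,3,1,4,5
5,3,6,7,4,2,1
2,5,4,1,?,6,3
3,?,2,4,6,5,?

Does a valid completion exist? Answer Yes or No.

No row or column among the givens repeats a symbol, and propagating forced cells runs into no contradiction.
One valid completion exists (for instance, 4 6 1 5 3 7 2 / 7 4 3 2 5 1 6 / 1 7 5 6 2 3 4 / 6 2 7 3 1 4 5 / 5 3 6 7 4 2 1 / 2 5 4 1 7 6 3 / 3 1 2 4 6 5 7).

Yes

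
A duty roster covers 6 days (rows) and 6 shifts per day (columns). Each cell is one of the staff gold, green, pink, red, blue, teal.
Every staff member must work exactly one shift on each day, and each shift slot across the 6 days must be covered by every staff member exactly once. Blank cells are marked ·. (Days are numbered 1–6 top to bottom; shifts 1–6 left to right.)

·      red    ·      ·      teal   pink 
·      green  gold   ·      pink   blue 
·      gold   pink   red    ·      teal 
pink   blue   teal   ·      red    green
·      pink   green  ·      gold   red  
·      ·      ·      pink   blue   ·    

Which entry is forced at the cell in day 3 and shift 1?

blue

Day 1, shift 3: day 1 has {pink, red, teal} and shift 3 has {gold, green, pink, teal}, leaving only blue.
Day 2, shift 4: day 2 has {gold, green, pink, blue} and shift 4 has {pink, red}, leaving only teal.
Day 2, shift 1: day 2 has {gold, green, pink, blue, teal} and shift 1 has {pink}, leaving only red.
Day 3, shift 5: day 3 has {gold, pink, red, teal} and shift 5 has {gold, pink, red, blue, teal}, leaving only green.
Day 3 already has {gold, green, pink, red, teal} and shift 1 already has {pink, red}, so day 3, shift 1 must be blue.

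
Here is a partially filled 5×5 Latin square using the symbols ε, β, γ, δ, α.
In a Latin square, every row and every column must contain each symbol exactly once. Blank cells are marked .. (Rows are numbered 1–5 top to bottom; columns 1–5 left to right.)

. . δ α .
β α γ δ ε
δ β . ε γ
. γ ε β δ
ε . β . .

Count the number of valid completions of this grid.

Row 1, column 1: eliminating its row and column leaves {γ}.
Row 1, column 2: eliminating its row and column leaves {ε}.
Row 1, column 5: eliminating its row and column leaves {β}.
Row 3, column 3: eliminating its row and column leaves {α}.
Row 4, column 1: eliminating its row and column leaves {α}.
Row 5, column 2: eliminating its row and column leaves {δ}.
Row 5, column 4: eliminating its row and column leaves {γ}.
Row 5, column 5: eliminating its row and column leaves {α}.
Only one assignment across all blanks avoids any row or column repeat, giving 1 completion.

1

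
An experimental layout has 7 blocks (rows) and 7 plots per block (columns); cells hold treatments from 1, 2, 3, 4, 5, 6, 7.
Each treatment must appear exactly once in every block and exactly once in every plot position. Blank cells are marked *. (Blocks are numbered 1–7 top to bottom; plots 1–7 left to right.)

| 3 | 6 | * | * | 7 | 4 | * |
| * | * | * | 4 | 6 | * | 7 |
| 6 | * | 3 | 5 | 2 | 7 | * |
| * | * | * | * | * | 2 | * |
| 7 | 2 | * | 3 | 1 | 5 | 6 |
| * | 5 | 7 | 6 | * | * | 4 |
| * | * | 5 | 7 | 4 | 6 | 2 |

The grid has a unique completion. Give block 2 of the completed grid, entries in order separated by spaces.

5 1 2 4 6 3 7

Block 3, plot 7: block 3 has {2, 3, 5, 6, 7} and plot 7 has {2, 4, 6, 7}, leaving only 1.
Block 1, plot 7: block 1 has {3, 4, 6, 7} and plot 7 has {1, 2, 4, 6, 7}, leaving only 5.
Block 3, plot 2: block 3 has {1, 2, 3, 5, 6, 7} and plot 2 has {2, 5, 6}, leaving only 4.
Block 4, plot 4: block 4 has {2} and plot 4 has {3, 4, 5, 6, 7}, leaving only 1.
Block 1, plot 4: block 1 has {3, 4, 5, 6, 7} and plot 4 has {1, 3, 4, 5, 6, 7}, leaving only 2.
Block 1, plot 3: block 1 has {2, 3, 4, 5, 6, 7} and plot 3 has {3, 5, 7}, leaving only 1.
Block 2, plot 3: block 2 has {4, 6, 7} and plot 3 has {1, 3, 5, 7}, leaving only 2.
Block 4, plot 7: block 4 has {1, 2} and plot 7 has {1, 2, 4, 5, 6, 7}, leaving only 3.
Block 4, plot 2: block 4 has {1, 2, 3} and plot 2 has {2, 4, 5, 6}, leaving only 7.
Block 4, plot 5: block 4 has {1, 2, 3, 7} and plot 5 has {1, 2, 4, 6, 7}, leaving only 5.
Block 4, plot 1: block 4 has {1, 2, 3, 5, 7} and plot 1 has {3, 6, 7}, leaving only 4.
Block 4, plot 3: block 4 has {1, 2, 3, 4, 5, 7} and plot 3 has {1, 2, 3, 5, 7}, leaving only 6.
Block 5, plot 3: block 5 has {1, 2, 3, 5, 6, 7} and plot 3 has {1, 2, 3, 5, 6, 7}, leaving only 4.
Block 6, plot 5: block 6 has {4, 5, 6, 7} and plot 5 has {1, 2, 4, 5, 6, 7}, leaving only 3.
Block 6, plot 6: block 6 has {3, 4, 5, 6, 7} and plot 6 has {2, 4, 5, 6, 7}, leaving only 1.
Block 2, plot 6: block 2 has {2, 4, 6, 7} and plot 6 has {1, 2, 4, 5, 6, 7}, leaving only 3.
Block 2, plot 2: block 2 has {2, 3, 4, 6, 7} and plot 2 has {2, 4, 5, 6, 7}, leaving only 1.
Block 2, plot 1: block 2 has {1, 2, 3, 4, 6, 7} and plot 1 has {3, 4, 6, 7}, leaving only 5.
So block 2 reads: 5 1 2 4 6 3 7.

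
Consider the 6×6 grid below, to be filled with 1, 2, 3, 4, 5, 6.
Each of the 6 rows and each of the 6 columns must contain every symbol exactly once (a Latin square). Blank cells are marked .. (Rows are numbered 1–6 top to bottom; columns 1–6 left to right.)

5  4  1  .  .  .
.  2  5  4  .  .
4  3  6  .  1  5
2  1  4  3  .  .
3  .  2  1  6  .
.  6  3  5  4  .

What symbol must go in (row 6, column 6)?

2

Row 2, column 5: row 2 has {2, 4, 5} and column 5 has {1, 4, 6}, leaving only 3.
Row 1, column 5: row 1 has {1, 4, 5} and column 5 has {1, 3, 4, 6}, leaving only 2.
Row 1, column 4: row 1 has {1, 2, 4, 5} and column 4 has {1, 3, 4, 5}, leaving only 6.
Row 1, column 6: row 1 has {1, 2, 4, 5, 6} and column 6 has {5}, leaving only 3.
Row 3, column 4: row 3 has {1, 3, 4, 5, 6} and column 4 has {1, 3, 4, 5, 6}, leaving only 2.
Row 4, column 5: row 4 has {1, 2, 3, 4} and column 5 has {1, 2, 3, 4, 6}, leaving only 5.
Row 4, column 6: row 4 has {1, 2, 3, 4, 5} and column 6 has {3, 5}, leaving only 6.
Row 2, column 6: row 2 has {2, 3, 4, 5} and column 6 has {3, 5, 6}, leaving only 1.
Row 6 already has {3, 4, 5, 6} and column 6 already has {1, 3, 5, 6}, so row 6, column 6 must be 2.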